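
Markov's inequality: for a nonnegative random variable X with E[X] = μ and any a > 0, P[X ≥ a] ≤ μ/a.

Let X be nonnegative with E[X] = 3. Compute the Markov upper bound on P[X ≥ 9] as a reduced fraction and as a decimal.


μ = E[X] = 3, a = 9.
Markov: P[X ≥ 9] ≤ μ/a = (3)/9 = 1/3.
Numerically: ≈ 0.33333.
(Since a = 9 > μ = 3.00000, the bound 1/3 is < 1 and informative.)

P[X ≥ 9] ≤ 1/3 ≈ 0.33333.


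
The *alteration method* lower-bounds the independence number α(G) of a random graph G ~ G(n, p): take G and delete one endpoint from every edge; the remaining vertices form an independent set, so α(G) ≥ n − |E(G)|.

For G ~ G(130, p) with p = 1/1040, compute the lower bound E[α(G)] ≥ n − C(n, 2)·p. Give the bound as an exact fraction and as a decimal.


E[|E(G)|] = C(130, 2)·p = 8385 · (1/1040) = 129/16.
E[α(G)] ≥ n − E[|E(G)|] = 130 − 129/16 = 1951/16.
Numerically: ≈ 121.938.
(This is only a lower bound; the true E[α(G)] may be larger.)

E[α(G)] ≥ 1951/16 ≈ 121.938.


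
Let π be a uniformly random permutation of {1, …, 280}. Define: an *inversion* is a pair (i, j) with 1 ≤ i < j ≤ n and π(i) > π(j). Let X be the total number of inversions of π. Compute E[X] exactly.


Write X = Σ X_I over the C(280, 2) = 39060 pairs i < j, with X_I the indicator of one inversion.
There are 39060 indicators.
For each fixed pair i < j, the values π(i) and π(j) are two distinct elements of {1, …, 280} in uniformly random order; by symmetry P[π(i) > π(j)] = 1/2.
By linearity: E[X] = 39060 · (1/2) = C(280, 2) · (1/2) = 39060/2 = 19530 ≈ 19530.00000.

E[X] = 19530 = 19530.00000.


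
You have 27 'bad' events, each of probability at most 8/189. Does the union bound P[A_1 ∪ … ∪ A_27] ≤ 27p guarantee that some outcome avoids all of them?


Union bound: P[∪_{i=1}^{27} A_i] ≤ Σ_i P[A_i] ≤ 27·p = 27·(8/189) = 8/7.
Numerically: 8/7 ≈ 1.1429.
Is 8/7 < 1? NO.
Since the bound 8/7 is ≥ 1, the union bound is uninformative here; it does NOT by itself certify existence.

27·p = 8/7 ≈ 1.1429; existence NOT certified by the union bound.


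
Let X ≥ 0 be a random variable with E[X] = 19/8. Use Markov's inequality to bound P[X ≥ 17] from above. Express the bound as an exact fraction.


μ = E[X] = 19/8, a = 17.
Markov: P[X ≥ 17] ≤ μ/a = (19/8)/17 = 19/136.
Numerically: ≈ 0.13971.
(Since a = 17 > μ = 2.37500, the bound 19/136 is < 1 and informative.)

P[X ≥ 17] ≤ 19/136 ≈ 0.13971.


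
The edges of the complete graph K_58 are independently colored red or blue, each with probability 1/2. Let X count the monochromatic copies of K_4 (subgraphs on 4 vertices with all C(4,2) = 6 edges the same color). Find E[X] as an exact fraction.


Let X = Σ_S X_S over the C(58, 4) = 424270 subsets S of size 4, where X_S = 1 if the K_4 on S is monochromatic.
For a fixed S, the K_4 on S has C(4, 2) = 6 edges. P[all 6 edges red] = (1/2)^6, and likewise for blue, so P[monochromatic] = 2·(1/2)^6 = 2^{1 − 6} = 1/32.
By linearity of expectation: E[X] = C(58, 4) · 2^{1 − 6} = 424270 · 1/32 = 212135/16.
Numerically: E[X] ≈ 13258.43750.

E[X] = C(58,4)·2^(1−C(4,2)) = 212135/16 ≈ 13258.43750.


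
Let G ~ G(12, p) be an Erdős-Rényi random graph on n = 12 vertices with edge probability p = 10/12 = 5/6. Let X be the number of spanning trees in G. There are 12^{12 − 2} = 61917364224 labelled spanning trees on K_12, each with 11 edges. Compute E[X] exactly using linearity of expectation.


K_12 has 12^{12 − 2} = 61917364224 labelled spanning trees.
For each such spanning tree H, let X_H = 1 if all 11 edges of H are present in G. Then P[X_H = 1] = p^{11} = (5/6)^{11} = 48828125/362797056.
By linearity: E[X] = Σ_H E[X_H] = 61917364224 · p^{11} = 61917364224 · 48828125/362797056 = 25000000000/3.
Numerically: E[X] ≈ 8.33333e+09.

E[X] = 61917364224 · (5/6)^{11} = 25000000000/3 ≈ 8.33333e+09.


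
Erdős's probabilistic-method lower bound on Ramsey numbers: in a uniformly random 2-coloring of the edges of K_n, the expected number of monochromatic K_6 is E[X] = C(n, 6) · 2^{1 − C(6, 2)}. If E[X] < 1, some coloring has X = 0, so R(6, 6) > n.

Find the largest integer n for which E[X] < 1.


We need C(n, 6) · 2^{1 − 15} < 1, i.e. C(n, 6) < 2^{15 − 1} = 16384.
Check values of n near the boundary:
  n = 11: C(11, 6) = 462; 462 < 16384? YES
  n = 12: C(12, 6) = 924; 924 < 16384? YES
  n = 13: C(13, 6) = 1716; 1716 < 16384? YES
  n = 14: C(14, 6) = 3003; 3003 < 16384? YES
  n = 15: C(15, 6) = 5005; 5005 < 16384? YES
  n = 16: C(16, 6) = 8008; 8008 < 16384? YES
  n = 17: C(17, 6) = 12376; 12376 < 16384? YES
  n = 18: C(18, 6) = 18564; 18564 < 16384? NO
The largest n with C(n, 6) < 16384 is n = 17 (where E[X] = 1547/2048 ≈ 0.755371). Hence R(6, 6) > 17, i.e. R(6, 6) ≥ 18.

Largest n = 17; hence R(6, 6) > 17.


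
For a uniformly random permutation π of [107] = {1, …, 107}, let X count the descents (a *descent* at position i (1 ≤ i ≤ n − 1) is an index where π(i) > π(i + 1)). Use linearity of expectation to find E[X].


Write X = Σ X_I over i = 1, …, 106, with X_I the indicator of one descent.
There are 106 indicators.
For each fixed i, the pair (π(i), π(i+1)) is a uniformly random ordered pair of distinct values from {1, …, 107}; by symmetry P[π(i) > π(i+1)] = 1/2.
By linearity: E[X] = 106 · (1/2) = (107 − 1) · (1/2) = 53 ≈ 53.000000.

E[X] = 53 = 53.000000.


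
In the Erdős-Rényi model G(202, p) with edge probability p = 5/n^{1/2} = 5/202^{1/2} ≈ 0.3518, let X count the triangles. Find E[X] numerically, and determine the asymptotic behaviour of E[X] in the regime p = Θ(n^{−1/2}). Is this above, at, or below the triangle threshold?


Number of potential triangles: C(202, 3) = 1353400.
Each occurs with probability p³ ≈ (0.3518)³ ≈ 4.353945e-02.
By linearity: E[X] = C(202, 3)·p³ ≈ 1353400 · 4.353945e-02 ≈ 58926.2944.
Since α = 1/2 < 1, p = c/n^{1/2} ≫ 1/n is above the triangle threshold p ~ 1/n. Asymptotically E[X] ~ (c³/6)·n^{3(1−α)} = (5³/6)·n^{1.5} → ∞; triangles are abundant w.h.p.

E[X] ≈ 58926.2944; in regime p = Θ(1/n^{1/2}) E[X] diverges (above the triangle threshold p ~ 1/n).


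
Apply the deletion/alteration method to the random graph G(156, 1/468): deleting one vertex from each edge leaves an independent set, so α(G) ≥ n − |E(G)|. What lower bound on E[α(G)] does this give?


E[|E(G)|] = C(156, 2)·p = 12090 · (1/468) = 155/6.
E[α(G)] ≥ n − E[|E(G)|] = 156 − 155/6 = 781/6.
Numerically: ≈ 130.1667.
(This is only a lower bound; the true E[α(G)] may be larger.)

E[α(G)] ≥ 781/6 ≈ 130.1667.


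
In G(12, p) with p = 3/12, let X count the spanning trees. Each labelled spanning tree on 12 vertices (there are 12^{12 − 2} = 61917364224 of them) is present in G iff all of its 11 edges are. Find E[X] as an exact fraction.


K_12 has 12^{12 − 2} = 61917364224 labelled spanning trees.
For each such spanning tree H, let X_H = 1 if all 11 edges of H are present in G. Then P[X_H = 1] = p^{11} = (1/4)^{11} = 1/4194304.
By linearity: E[X] = Σ_H E[X_H] = 61917364224 · p^{11} = 61917364224 · 1/4194304 = 59049/4.
Numerically: E[X] ≈ 1.48e+04.

E[X] = 61917364224 · (1/4)^{11} = 59049/4 ≈ 1.48e+04.


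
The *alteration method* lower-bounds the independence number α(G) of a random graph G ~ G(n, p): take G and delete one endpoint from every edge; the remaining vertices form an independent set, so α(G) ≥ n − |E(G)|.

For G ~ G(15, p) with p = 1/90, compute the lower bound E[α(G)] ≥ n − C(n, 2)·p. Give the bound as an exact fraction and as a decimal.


E[|E(G)|] = C(15, 2)·p = 105 · (1/90) = 7/6.
E[α(G)] ≥ n − E[|E(G)|] = 15 − 7/6 = 83/6.
Numerically: ≈ 13.833333.
(This is only a lower bound; the true E[α(G)] may be larger.)

E[α(G)] ≥ 83/6 ≈ 13.833333.


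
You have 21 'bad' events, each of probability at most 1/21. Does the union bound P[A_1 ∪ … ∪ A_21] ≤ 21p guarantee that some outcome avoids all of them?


Union bound: P[∪_{i=1}^{21} A_i] ≤ Σ_i P[A_i] ≤ 21·p = 21·(1/21) = 1.
Numerically: 1 ≈ 1.000.
Is 1 < 1? NO.
Since the bound 1 is ≥ 1, the union bound is uninformative here; it does NOT by itself certify existence.

21·p = 1 ≈ 1.000; existence NOT certified by the union bound.


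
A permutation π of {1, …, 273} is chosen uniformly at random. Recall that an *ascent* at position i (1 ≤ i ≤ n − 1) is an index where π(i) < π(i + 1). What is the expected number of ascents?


Write X = Σ X_I over i = 1, …, 272, with X_I the indicator of one ascent.
There are 272 indicators.
For each fixed i, the pair (π(i), π(i+1)) is a uniformly random ordered pair of distinct values from {1, …, 273}; by symmetry P[π(i) < π(i+1)] = 1/2.
By linearity: E[X] = 272 · (1/2) = (273 − 1) · (1/2) = 136 ≈ 136.00000.

E[X] = 136 = 136.00000.


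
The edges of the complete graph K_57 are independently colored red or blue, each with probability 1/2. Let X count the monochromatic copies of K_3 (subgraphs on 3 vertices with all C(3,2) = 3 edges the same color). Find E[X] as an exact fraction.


Let X = Σ_S X_S over the C(57, 3) = 29260 subsets S of size 3, where X_S = 1 if the K_3 on S is monochromatic.
For a fixed S, the K_3 on S has C(3, 2) = 3 edges. P[all 3 edges red] = (1/2)^3, and likewise for blue, so P[monochromatic] = 2·(1/2)^3 = 2^{1 − 3} = 1/4.
By linearity of expectation: E[X] = C(57, 3) · 2^{1 − 3} = 29260 · 1/4 = 7315.
Numerically: E[X] ≈ 7315.000.

E[X] = C(57,3)·2^(1−C(3,2)) = 7315 ≈ 7315.000.


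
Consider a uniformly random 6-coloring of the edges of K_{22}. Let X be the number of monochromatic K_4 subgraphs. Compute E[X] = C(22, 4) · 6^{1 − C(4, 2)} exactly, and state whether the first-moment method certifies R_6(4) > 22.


E[X] = C(22, 4) · 6^{1 − 6} = 7315 · 6^{−5} = 7315/7776.
As a reduced fraction: E[X] = 7315/7776 ≈ 0.941.
Is E[X] < 1? YES.
Since E[X] < 1, there exists a 6-coloring of K_{22} with no monochromatic K_4; hence R_6(4) > 22.

E[X] = 7315/7776 ≈ 0.941; E[X] < 1, so R_6(4) > 22.


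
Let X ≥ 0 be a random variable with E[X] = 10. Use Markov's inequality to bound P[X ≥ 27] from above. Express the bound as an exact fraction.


μ = E[X] = 10, a = 27.
Markov: P[X ≥ 27] ≤ μ/a = (10)/27 = 10/27.
Numerically: ≈ 0.370.
(Since a = 27 > μ = 10.000, the bound 10/27 is < 1 and informative.)

P[X ≥ 27] ≤ 10/27 ≈ 0.370.


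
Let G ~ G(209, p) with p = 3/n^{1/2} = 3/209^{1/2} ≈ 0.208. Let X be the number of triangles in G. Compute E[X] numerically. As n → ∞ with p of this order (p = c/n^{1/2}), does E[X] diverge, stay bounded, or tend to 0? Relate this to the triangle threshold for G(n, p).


Number of potential triangles: C(209, 3) = 1499784.
Each occurs with probability p³ ≈ (0.208)³ ≈ 8.93602e-03.
By linearity: E[X] = C(209, 3)·p³ ≈ 1499784 · 8.93602e-03 ≈ 13402.106.
Since α = 1/2 < 1, p = c/n^{1/2} ≫ 1/n is above the triangle threshold p ~ 1/n. Asymptotically E[X] ~ (c³/6)·n^{3(1−α)} = (3³/6)·n^{1.5} → ∞; triangles are abundant w.h.p.

E[X] ≈ 13402.106; in regime p = Θ(1/n^{1/2}) E[X] diverges (above the triangle threshold p ~ 1/n).


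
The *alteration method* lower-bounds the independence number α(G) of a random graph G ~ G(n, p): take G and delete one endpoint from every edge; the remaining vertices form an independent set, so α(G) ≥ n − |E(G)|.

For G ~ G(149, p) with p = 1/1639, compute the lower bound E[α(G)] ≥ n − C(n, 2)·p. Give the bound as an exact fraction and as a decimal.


E[|E(G)|] = C(149, 2)·p = 11026 · (1/1639) = 74/11.
E[α(G)] ≥ n − E[|E(G)|] = 149 − 74/11 = 1565/11.
Numerically: ≈ 142.273.
(This is only a lower bound; the true E[α(G)] may be larger.)

E[α(G)] ≥ 1565/11 ≈ 142.273.


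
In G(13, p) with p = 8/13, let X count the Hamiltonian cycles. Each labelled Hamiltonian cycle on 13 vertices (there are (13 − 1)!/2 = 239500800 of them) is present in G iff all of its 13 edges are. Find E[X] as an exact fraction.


K_13 has (13 − 1)!/2 = 239500800 labelled Hamiltonian cycles.
For each such Hamiltonian cycle H, let X_H = 1 if all 13 edges of H are present in G. Then P[X_H = 1] = p^{13} = (8/13)^{13} = 549755813888/302875106592253.
Summing the indicators: E[X] = Σ_H E[X_H] = 239500800 · p^{13} = 239500800 · 549755813888/302875106592253 = 131666957230827110400/302875106592253.
Numerically: E[X] ≈ 4.3472e+05.

E[X] = 239500800 · (8/13)^{13} = 131666957230827110400/302875106592253 ≈ 4.3472e+05.


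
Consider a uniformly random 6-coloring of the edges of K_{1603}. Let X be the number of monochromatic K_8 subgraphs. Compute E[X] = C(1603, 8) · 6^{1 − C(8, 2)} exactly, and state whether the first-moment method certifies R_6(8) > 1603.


E[X] = C(1603, 8) · 6^{1 − 28} = 1062551202482611197720 · 6^{−27} = 1062551202482611197720/1023490369077469249536.
As a reduced fraction: E[X] = 14757655590036266635/14215144014964850688 ≈ 1.0382.
Is E[X] < 1? NO.
Since E[X] ≥ 1, the first-moment bound is inconclusive at n = 1603; it does NOT by itself certify R_6(8) > 1603.

E[X] = 14757655590036266635/14215144014964850688 ≈ 1.0382; E[X] ≥ 1; first-moment method inconclusive here.


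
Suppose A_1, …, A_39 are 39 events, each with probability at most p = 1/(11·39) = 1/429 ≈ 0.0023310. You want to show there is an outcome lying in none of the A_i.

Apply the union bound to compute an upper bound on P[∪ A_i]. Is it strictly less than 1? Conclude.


Union bound: P[∪_{i=1}^{39} A_i] ≤ Σ_i P[A_i] ≤ 39·p = 39·(1/429) = 1/11.
Numerically: 1/11 ≈ 0.0909091.
Is 1/11 < 1? YES.
Since P[∪ A_i] ≤ 1/11 < 1, the complement has P[∩ A_i^c] ≥ 1 − 1/11 = 10/11 > 0, so some outcome avoids every A_i.

39·p = 1/11 ≈ 0.0909091; existence CERTIFIED by the union bound.


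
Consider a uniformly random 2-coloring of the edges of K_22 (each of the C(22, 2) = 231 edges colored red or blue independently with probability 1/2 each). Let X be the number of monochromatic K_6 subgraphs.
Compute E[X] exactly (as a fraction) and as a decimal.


Let X = Σ_S X_S over the C(22, 6) = 74613 subsets S of size 6, where X_S = 1 if the K_6 on S is monochromatic.
For a fixed S, the K_6 on S has C(6, 2) = 15 edges. P[all 15 edges red] = (1/2)^15, and likewise for blue, so P[monochromatic] = 2·(1/2)^15 = 2^{1 − 15} = 1/16384.
Summing: E[X] = C(22, 6) · 2^{1 − 15} = 74613 · 1/16384 = 74613/16384.
Numerically: E[X] ≈ 4.5540.

E[X] = C(22,6)·2^(1−C(6,2)) = 74613/16384 ≈ 4.5540.


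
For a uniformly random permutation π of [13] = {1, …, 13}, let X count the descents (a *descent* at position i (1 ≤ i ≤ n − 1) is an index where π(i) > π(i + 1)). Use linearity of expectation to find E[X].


Write X = Σ X_I over i = 1, …, 12, with X_I the indicator of one descent.
There are 12 indicators.
For each fixed i, the pair (π(i), π(i+1)) is a uniformly random ordered pair of distinct values from {1, …, 13}; by symmetry P[π(i) > π(i+1)] = 1/2.
By linearity: E[X] = 12 · (1/2) = (13 − 1) · (1/2) = 6 ≈ 6.0000.

E[X] = 6 = 6.0000.


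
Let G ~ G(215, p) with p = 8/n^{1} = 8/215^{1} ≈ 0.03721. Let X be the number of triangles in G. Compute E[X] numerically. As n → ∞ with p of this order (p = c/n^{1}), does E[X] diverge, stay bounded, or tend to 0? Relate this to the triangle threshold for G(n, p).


Number of potential triangles: C(215, 3) = 1633355.
Each occurs with probability p³ ≈ (0.03721)³ ≈ 5.151748e-05.
By linearity: E[X] = C(215, 3)·p³ ≈ 1633355 · 5.151748e-05 ≈ 84.1463.
Here α = 1, so p = 8/n is exactly at the triangle threshold p ~ 1/n. Asymptotically E[X] → c³/6 = 8³/6 = 256/3 ≈ 85.3333, a bounded constant. In this regime the triangle count is asymptotically Poisson(c³/6).

E[X] ≈ 84.1463; in regime p = Θ(1/n^{1}) E[X] stays bounded (at the triangle threshold p ~ 1/n).


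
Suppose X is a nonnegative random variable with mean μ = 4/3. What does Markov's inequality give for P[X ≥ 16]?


μ = E[X] = 4/3, a = 16.
Markov: P[X ≥ 16] ≤ μ/a = (4/3)/16 = 1/12.
Numerically: ≈ 0.0833.
(Since a = 16 > μ = 1.3333, the bound 1/12 is < 1 and informative.)

P[X ≥ 16] ≤ 1/12 ≈ 0.0833.


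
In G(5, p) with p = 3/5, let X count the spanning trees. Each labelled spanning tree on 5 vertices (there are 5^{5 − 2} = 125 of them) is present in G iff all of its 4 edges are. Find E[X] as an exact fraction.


K_5 has 5^{5 − 2} = 125 labelled spanning trees.
For each such spanning tree H, let X_H = 1 if all 4 edges of H are present in G. Then P[X_H = 1] = p^{4} = (3/5)^{4} = 81/625.
Summing the indicators: E[X] = Σ_H E[X_H] = 125 · p^{4} = 125 · 81/625 = 81/5.
Numerically: E[X] ≈ 16.2.

E[X] = 125 · (3/5)^{4} = 81/5 ≈ 16.2.


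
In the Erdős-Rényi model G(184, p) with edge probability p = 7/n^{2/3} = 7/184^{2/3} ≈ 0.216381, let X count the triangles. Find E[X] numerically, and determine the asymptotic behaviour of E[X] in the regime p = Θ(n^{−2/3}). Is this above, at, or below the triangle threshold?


Number of potential triangles: C(184, 3) = 1021384.
Each occurs with probability p³ ≈ (0.216381)³ ≈ 1.01311437e-02.
By linearity: E[X] = C(184, 3)·p³ ≈ 1021384 · 1.01311437e-02 ≈ 10347.788043.
Since α = 2/3 < 1, p = c/n^{2/3} ≫ 1/n is above the triangle threshold p ~ 1/n. Asymptotically E[X] ~ (c³/6)·n^{3(1−α)} = (7³/6)·n^{1} → ∞; triangles are abundant w.h.p.

E[X] ≈ 10347.788043; in regime p = Θ(1/n^{2/3}) E[X] diverges (above the triangle threshold p ~ 1/n).


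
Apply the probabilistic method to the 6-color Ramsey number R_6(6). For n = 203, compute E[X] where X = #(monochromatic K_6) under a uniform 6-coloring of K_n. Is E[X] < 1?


E[X] = C(203, 6) · 6^{1 − 15} = 90210944670 · 6^{−14} = 90210944670/78364164096.
As a reduced fraction: E[X] = 15035157445/13060694016 ≈ 1.1511760.
Is E[X] < 1? NO.
Since E[X] ≥ 1, the first-moment bound is inconclusive at n = 203; it does NOT by itself certify R_6(6) > 203.

E[X] = 15035157445/13060694016 ≈ 1.1511760; E[X] ≥ 1; first-moment method inconclusive here.


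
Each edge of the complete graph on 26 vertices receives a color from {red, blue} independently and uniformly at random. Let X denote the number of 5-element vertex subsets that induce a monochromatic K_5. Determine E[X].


Let X = Σ_S X_S over the C(26, 5) = 65780 subsets S of size 5, where X_S = 1 if the K_5 on S is monochromatic.
For a fixed S, the K_5 on S has C(5, 2) = 10 edges. P[all 10 edges red] = (1/2)^10, and likewise for blue, so P[monochromatic] = 2·(1/2)^10 = 2^{1 − 10} = 1/512.
By linearity of expectation: E[X] = C(26, 5) · 2^{1 − 10} = 65780 · 1/512 = 16445/128.
Numerically: E[X] ≈ 128.47656.

E[X] = C(26,5)·2^(1−C(5,2)) = 16445/128 ≈ 128.47656.


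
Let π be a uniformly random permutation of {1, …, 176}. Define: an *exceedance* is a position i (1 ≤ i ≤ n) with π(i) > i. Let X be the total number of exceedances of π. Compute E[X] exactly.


Write X = Σ_{i=1}^{176} X_i, where X_i = 1_{π(i) > i}.
For each fixed i, π(i) is uniform over {1, …, 176} (marginal of a uniform permutation), so P[π(i) > i] = (n − i)/n. Summing: Σ_{i=1}^{176} (n − i)/n = (0 + 1 + … + 175)/176 = 176(176 − 1)/(2·176) = (176 − 1)/2.
Hence E[X] = Σ_{i=1}^{176} (176 − i)/176 = 175/2 ≈ 87.500.

E[X] = 175/2 = 87.500.


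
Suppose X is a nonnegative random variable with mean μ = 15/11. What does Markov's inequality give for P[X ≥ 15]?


μ = E[X] = 15/11, a = 15.
Markov: P[X ≥ 15] ≤ μ/a = (15/11)/15 = 1/11.
Numerically: ≈ 0.0909.
(Since a = 15 > μ = 1.3636, the bound 1/11 is < 1 and informative.)

P[X ≥ 15] ≤ 1/11 ≈ 0.0909.


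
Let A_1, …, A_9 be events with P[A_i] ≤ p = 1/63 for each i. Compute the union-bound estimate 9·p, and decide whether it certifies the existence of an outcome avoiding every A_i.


Union bound: P[∪_{i=1}^{9} A_i] ≤ Σ_i P[A_i] ≤ 9·p = 9·(1/63) = 1/7.
Numerically: 1/7 ≈ 0.1429.
Is 1/7 < 1? YES.
Since P[∪ A_i] ≤ 1/7 < 1, the complement has P[∩ A_i^c] ≥ 1 − 1/7 = 6/7 > 0, so some outcome avoids every A_i.

9·p = 1/7 ≈ 0.1429; existence CERTIFIED by the union bound.


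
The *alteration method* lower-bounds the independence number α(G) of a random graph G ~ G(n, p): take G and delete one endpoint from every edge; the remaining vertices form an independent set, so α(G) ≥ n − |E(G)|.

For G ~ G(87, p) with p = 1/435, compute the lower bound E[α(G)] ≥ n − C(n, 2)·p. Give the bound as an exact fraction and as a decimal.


E[|E(G)|] = C(87, 2)·p = 3741 · (1/435) = 43/5.
E[α(G)] ≥ n − E[|E(G)|] = 87 − 43/5 = 392/5.
Numerically: ≈ 78.400.
(This is only a lower bound; the true E[α(G)] may be larger.)

E[α(G)] ≥ 392/5 ≈ 78.400.


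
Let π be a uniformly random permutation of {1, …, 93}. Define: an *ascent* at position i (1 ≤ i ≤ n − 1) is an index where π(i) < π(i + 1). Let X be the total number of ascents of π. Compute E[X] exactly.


Write X = Σ X_I over i = 1, …, 92, with X_I the indicator of one ascent.
There are 92 indicators.
For each fixed i, the pair (π(i), π(i+1)) is a uniformly random ordered pair of distinct values from {1, …, 93}; by symmetry P[π(i) < π(i+1)] = 1/2.
By linearity: E[X] = 92 · (1/2) = (93 − 1) · (1/2) = 46 ≈ 46.0000.

E[X] = 46 = 46.0000.


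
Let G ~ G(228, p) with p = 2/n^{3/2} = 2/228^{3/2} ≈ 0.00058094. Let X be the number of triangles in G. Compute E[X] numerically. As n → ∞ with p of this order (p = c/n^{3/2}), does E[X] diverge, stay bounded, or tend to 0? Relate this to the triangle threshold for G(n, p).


Number of potential triangles: C(228, 3) = 1949476.
Each occurs with probability p³ ≈ (0.00058094)³ ≈ 1.9605737e-10.
By linearity: E[X] = C(228, 3)·p³ ≈ 1949476 · 1.9605737e-10 ≈ 0.00038.
Since α = 3/2 > 1, p = c/n^{3/2} = o(1/n) is below the triangle threshold p ~ 1/n. Asymptotically E[X] ~ (c³/6)·n^{3(1−α)} = (2³/6)·n^{-1.5} → 0, so by Markov's inequality G has no triangles w.h.p.

E[X] ≈ 0.00038; in regime p = Θ(1/n^{3/2}) E[X] tends to 0 (below the triangle threshold p ~ 1/n).


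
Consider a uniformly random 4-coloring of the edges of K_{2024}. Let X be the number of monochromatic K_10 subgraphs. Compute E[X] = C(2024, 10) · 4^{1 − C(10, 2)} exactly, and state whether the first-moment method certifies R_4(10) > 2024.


E[X] = C(2024, 10) · 4^{1 − 45} = 310936101848269937576192656 · 4^{−44} = 310936101848269937576192656/309485009821345068724781056.
As a reduced fraction: E[X] = 19433506365516871098512041/19342813113834066795298816 ≈ 1.004689.
Is E[X] < 1? NO.
Since E[X] ≥ 1, the first-moment bound is inconclusive at n = 2024; it does NOT by itself certify R_4(10) > 2024.

E[X] = 19433506365516871098512041/19342813113834066795298816 ≈ 1.004689; E[X] ≥ 1; first-moment method inconclusive here.


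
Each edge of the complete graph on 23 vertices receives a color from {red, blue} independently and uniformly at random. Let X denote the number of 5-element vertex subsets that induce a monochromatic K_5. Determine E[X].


Let X = Σ_S X_S over the C(23, 5) = 33649 subsets S of size 5, where X_S = 1 if the K_5 on S is monochromatic.
For a fixed S, the K_5 on S has C(5, 2) = 10 edges. P[all 10 edges red] = (1/2)^10, and likewise for blue, so P[monochromatic] = 2·(1/2)^10 = 2^{1 − 10} = 1/512.
Summing: E[X] = C(23, 5) · 2^{1 − 10} = 33649 · 1/512 = 33649/512.
Numerically: E[X] ≈ 65.720703.

E[X] = C(23,5)·2^(1−C(5,2)) = 33649/512 ≈ 65.720703.


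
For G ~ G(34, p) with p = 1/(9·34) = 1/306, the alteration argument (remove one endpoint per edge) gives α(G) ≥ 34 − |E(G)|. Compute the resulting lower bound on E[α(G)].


E[|E(G)|] = C(34, 2)·p = 561 · (1/306) = 11/6.
E[α(G)] ≥ n − E[|E(G)|] = 34 − 11/6 = 193/6.
Numerically: ≈ 32.16667.
(This is only a lower bound; the true E[α(G)] may be larger.)

E[α(G)] ≥ 193/6 ≈ 32.16667.


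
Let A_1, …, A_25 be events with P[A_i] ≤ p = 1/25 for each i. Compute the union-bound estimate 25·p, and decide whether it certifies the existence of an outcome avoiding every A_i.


Union bound: P[∪_{i=1}^{25} A_i] ≤ Σ_i P[A_i] ≤ 25·p = 25·(1/25) = 1.
Numerically: 1 ≈ 1.000000.
Is 1 < 1? NO.
Since the bound 1 is ≥ 1, the union bound is uninformative here; it does NOT by itself certify existence.

25·p = 1 ≈ 1.000000; existence NOT certified by the union bound.


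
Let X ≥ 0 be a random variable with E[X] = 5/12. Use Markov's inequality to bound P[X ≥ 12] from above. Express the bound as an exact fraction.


μ = E[X] = 5/12, a = 12.
Markov: P[X ≥ 12] ≤ μ/a = (5/12)/12 = 5/144.
Numerically: ≈ 0.034722.
(Since a = 12 > μ = 0.416667, the bound 5/144 is < 1 and informative.)

P[X ≥ 12] ≤ 5/144 ≈ 0.034722.


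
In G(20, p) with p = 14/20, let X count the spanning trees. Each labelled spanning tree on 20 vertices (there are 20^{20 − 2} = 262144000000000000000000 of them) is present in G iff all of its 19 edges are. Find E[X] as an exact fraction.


K_20 has 20^{20 − 2} = 262144000000000000000000 labelled spanning trees.
For each such spanning tree H, let X_H = 1 if all 19 edges of H are present in G. Then P[X_H = 1] = p^{19} = (7/10)^{19} = 11398895185373143/10000000000000000000.
By linearity of expectation: E[X] = Σ_H E[X_H] = 262144000000000000000000 · p^{19} = 262144000000000000000000 · 11398895185373143/10000000000000000000 = 1494075989737228599296/5.
Numerically: E[X] ≈ 2.98815e+20.

E[X] = 262144000000000000000000 · (7/10)^{19} = 1494075989737228599296/5 ≈ 2.98815e+20.


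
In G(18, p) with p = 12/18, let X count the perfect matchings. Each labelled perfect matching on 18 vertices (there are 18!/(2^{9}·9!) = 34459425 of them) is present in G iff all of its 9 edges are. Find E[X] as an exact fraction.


K_18 has 18!/(2^{9}·9!) = 34459425 labelled perfect matchings.
For each such perfect matching H, let X_H = 1 if all 9 edges of H are present in G. Then P[X_H = 1] = p^{9} = (2/3)^{9} = 512/19683.
By linearity of expectation: E[X] = Σ_H E[X_H] = 34459425 · p^{9} = 34459425 · 512/19683 = 217817600/243.
Numerically: E[X] ≈ 8.9637e+05.

E[X] = 34459425 · (2/3)^{9} = 217817600/243 ≈ 8.9637e+05.


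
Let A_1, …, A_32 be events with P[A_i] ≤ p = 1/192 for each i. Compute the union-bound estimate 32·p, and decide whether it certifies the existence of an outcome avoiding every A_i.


Union bound: P[∪_{i=1}^{32} A_i] ≤ Σ_i P[A_i] ≤ 32·p = 32·(1/192) = 1/6.
Numerically: 1/6 ≈ 0.16667.
Is 1/6 < 1? YES.
Since P[∪ A_i] ≤ 1/6 < 1, the complement has P[∩ A_i^c] ≥ 1 − 1/6 = 5/6 > 0, so some outcome avoids every A_i.

32·p = 1/6 ≈ 0.16667; existence CERTIFIED by the union bound.


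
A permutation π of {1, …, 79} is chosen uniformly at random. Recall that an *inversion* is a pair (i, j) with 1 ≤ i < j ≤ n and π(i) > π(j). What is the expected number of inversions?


Write X = Σ X_I over the C(79, 2) = 3081 pairs i < j, with X_I the indicator of one inversion.
There are 3081 indicators.
For each fixed pair i < j, the values π(i) and π(j) are two distinct elements of {1, …, 79} in uniformly random order; by symmetry P[π(i) > π(j)] = 1/2.
By linearity: E[X] = 3081 · (1/2) = C(79, 2) · (1/2) = 3081/2 = 3081/2 ≈ 1540.50000.

E[X] = 3081/2 = 1540.50000.


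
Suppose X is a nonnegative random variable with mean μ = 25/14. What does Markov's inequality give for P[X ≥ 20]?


μ = E[X] = 25/14, a = 20.
Markov: P[X ≥ 20] ≤ μ/a = (25/14)/20 = 5/56.
Numerically: ≈ 0.08929.
(Since a = 20 > μ = 1.78571, the bound 5/56 is < 1 and informative.)

P[X ≥ 20] ≤ 5/56 ≈ 0.08929.


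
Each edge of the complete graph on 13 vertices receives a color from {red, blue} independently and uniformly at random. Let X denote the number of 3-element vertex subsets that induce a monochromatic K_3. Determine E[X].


Let X = Σ_S X_S over the C(13, 3) = 286 subsets S of size 3, where X_S = 1 if the K_3 on S is monochromatic.
For a fixed S, the K_3 on S has C(3, 2) = 3 edges. P[all 3 edges red] = (1/2)^3, and likewise for blue, so P[monochromatic] = 2·(1/2)^3 = 2^{1 − 3} = 1/4.
By linearity of expectation: E[X] = C(13, 3) · 2^{1 − 3} = 286 · 1/4 = 143/2.
Numerically: E[X] ≈ 71.5000.

E[X] = C(13,3)·2^(1−C(3,2)) = 143/2 ≈ 71.5000.


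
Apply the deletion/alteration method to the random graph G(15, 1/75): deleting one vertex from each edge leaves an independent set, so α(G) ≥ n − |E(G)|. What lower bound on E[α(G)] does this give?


E[|E(G)|] = C(15, 2)·p = 105 · (1/75) = 7/5.
E[α(G)] ≥ n − E[|E(G)|] = 15 − 7/5 = 68/5.
Numerically: ≈ 13.6000.
(This is only a lower bound; the true E[α(G)] may be larger.)

E[α(G)] ≥ 68/5 ≈ 13.6000.


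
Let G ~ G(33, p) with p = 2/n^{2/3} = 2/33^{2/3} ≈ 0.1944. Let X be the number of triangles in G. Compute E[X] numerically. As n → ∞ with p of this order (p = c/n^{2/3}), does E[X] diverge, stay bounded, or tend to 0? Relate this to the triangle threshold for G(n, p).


Number of potential triangles: C(33, 3) = 5456.
Each occurs with probability p³ ≈ (0.1944)³ ≈ 7.346189e-03.
By linearity: E[X] = C(33, 3)·p³ ≈ 5456 · 7.346189e-03 ≈ 40.0808.
Since α = 2/3 < 1, p = c/n^{2/3} ≫ 1/n is above the triangle threshold p ~ 1/n. Asymptotically E[X] ~ (c³/6)·n^{3(1−α)} = (2³/6)·n^{1} → ∞; triangles are abundant w.h.p.

E[X] ≈ 40.0808; in regime p = Θ(1/n^{2/3}) E[X] diverges (above the triangle threshold p ~ 1/n).


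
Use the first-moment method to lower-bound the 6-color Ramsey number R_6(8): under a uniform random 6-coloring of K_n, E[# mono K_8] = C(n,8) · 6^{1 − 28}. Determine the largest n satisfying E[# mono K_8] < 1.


We need C(n, 8) · 6^{1 − 28} < 1, i.e. C(n, 8) < 6^{28 − 1} = 1023490369077469249536.
Check values of n near the boundary:
  n = 1591: C(1591, 8) = 1000427749141189953870; 1000427749141189953870 < 1023490369077469249536? YES
  n = 1592: C(1592, 8) = 1005480414540892933435; 1005480414540892933435 < 1023490369077469249536? YES
  n = 1593: C(1593, 8) = 1010555394551193970323; 1010555394551193970323 < 1023490369077469249536? YES
  n = 1594: C(1594, 8) = 1015652773590544255167; 1015652773590544255167 < 1023490369077469249536? YES
  n = 1595: C(1595, 8) = 1020772636343363633895; 1020772636343363633895 < 1023490369077469249536? YES
  n = 1596: C(1596, 8) = 1025915067760710553965; 1025915067760710553965 < 1023490369077469249536? NO
The largest n with C(n, 8) < 1023490369077469249536 is n = 1595 (where E[X] = 113419181815929292655/113721152119718805504 ≈ 0.9973). Hence R_6(8) > 1595, i.e. R_6(8) ≥ 1596.

Largest n = 1595; hence R_6(8) > 1595.


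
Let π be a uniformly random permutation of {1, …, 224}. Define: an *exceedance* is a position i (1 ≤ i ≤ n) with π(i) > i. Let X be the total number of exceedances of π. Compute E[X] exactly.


Write X = Σ_{i=1}^{224} X_i, where X_i = 1_{π(i) > i}.
For each fixed i, π(i) is uniform over {1, …, 224} (marginal of a uniform permutation), so P[π(i) > i] = (n − i)/n. Summing: Σ_{i=1}^{224} (n − i)/n = (0 + 1 + … + 223)/224 = 224(224 − 1)/(2·224) = (224 − 1)/2.
Hence E[X] = Σ_{i=1}^{224} (224 − i)/224 = 223/2 ≈ 111.500.

E[X] = 223/2 = 111.500.


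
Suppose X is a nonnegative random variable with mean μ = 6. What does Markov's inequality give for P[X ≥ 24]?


μ = E[X] = 6, a = 24.
Markov: P[X ≥ 24] ≤ μ/a = (6)/24 = 1/4.
Numerically: ≈ 0.250.
(Since a = 24 > μ = 6.000, the bound 1/4 is < 1 and informative.)

P[X ≥ 24] ≤ 1/4 ≈ 0.250.


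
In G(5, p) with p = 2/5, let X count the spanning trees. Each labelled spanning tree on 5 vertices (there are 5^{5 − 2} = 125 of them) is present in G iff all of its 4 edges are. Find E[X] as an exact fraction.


K_5 has 5^{5 − 2} = 125 labelled spanning trees.
For each such spanning tree H, let X_H = 1 if all 4 edges of H are present in G. Then P[X_H = 1] = p^{4} = (2/5)^{4} = 16/625.
Summing the indicators: E[X] = Σ_H E[X_H] = 125 · p^{4} = 125 · 16/625 = 16/5.
Numerically: E[X] ≈ 3.2.

E[X] = 125 · (2/5)^{4} = 16/5 ≈ 3.2.


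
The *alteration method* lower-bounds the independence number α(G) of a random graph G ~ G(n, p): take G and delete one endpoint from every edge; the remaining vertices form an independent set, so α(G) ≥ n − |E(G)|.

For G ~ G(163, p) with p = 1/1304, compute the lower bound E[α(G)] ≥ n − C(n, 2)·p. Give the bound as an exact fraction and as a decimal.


E[|E(G)|] = C(163, 2)·p = 13203 · (1/1304) = 81/8.
E[α(G)] ≥ n − E[|E(G)|] = 163 − 81/8 = 1223/8.
Numerically: ≈ 152.875.
(This is only a lower bound; the true E[α(G)] may be larger.)

E[α(G)] ≥ 1223/8 ≈ 152.875.


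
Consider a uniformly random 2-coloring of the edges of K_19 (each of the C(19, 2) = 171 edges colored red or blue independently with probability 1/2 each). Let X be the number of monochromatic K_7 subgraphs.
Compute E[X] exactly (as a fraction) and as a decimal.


Let X = Σ_S X_S over the C(19, 7) = 50388 subsets S of size 7, where X_S = 1 if the K_7 on S is monochromatic.
For a fixed S, the K_7 on S has C(7, 2) = 21 edges. P[all 21 edges red] = (1/2)^21, and likewise for blue, so P[monochromatic] = 2·(1/2)^21 = 2^{1 − 21} = 1/1048576.
By linearity of expectation: E[X] = C(19, 7) · 2^{1 − 21} = 50388 · 1/1048576 = 12597/262144.
Numerically: E[X] ≈ 0.048.

E[X] = C(19,7)·2^(1−C(7,2)) = 12597/262144 ≈ 0.048.


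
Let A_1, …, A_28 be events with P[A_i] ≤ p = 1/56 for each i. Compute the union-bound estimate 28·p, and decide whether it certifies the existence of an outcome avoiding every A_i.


Union bound: P[∪_{i=1}^{28} A_i] ≤ Σ_i P[A_i] ≤ 28·p = 28·(1/56) = 1/2.
Numerically: 1/2 ≈ 0.5000.
Is 1/2 < 1? YES.
Since P[∪ A_i] ≤ 1/2 < 1, the complement has P[∩ A_i^c] ≥ 1 − 1/2 = 1/2 > 0, so some outcome avoids every A_i.

28·p = 1/2 ≈ 0.5000; existence CERTIFIED by the union bound.


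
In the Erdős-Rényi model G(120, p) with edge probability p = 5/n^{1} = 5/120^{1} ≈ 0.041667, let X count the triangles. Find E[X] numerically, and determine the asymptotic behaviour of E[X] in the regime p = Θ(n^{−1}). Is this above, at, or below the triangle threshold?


Number of potential triangles: C(120, 3) = 280840.
Each occurs with probability p³ ≈ (0.041667)³ ≈ 7.2337963e-05.
By linearity: E[X] = C(120, 3)·p³ ≈ 280840 · 7.2337963e-05 ≈ 20.31539.
Here α = 1, so p = 5/n is exactly at the triangle threshold p ~ 1/n. Asymptotically E[X] → c³/6 = 5³/6 = 125/6 ≈ 20.83333, a bounded constant. In this regime the triangle count is asymptotically Poisson(c³/6).

E[X] ≈ 20.31539; in regime p = Θ(1/n^{1}) E[X] stays bounded (at the triangle threshold p ~ 1/n).


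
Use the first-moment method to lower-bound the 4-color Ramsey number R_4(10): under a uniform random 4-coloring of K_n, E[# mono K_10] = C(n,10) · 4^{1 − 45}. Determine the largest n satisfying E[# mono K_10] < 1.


We need C(n, 10) · 4^{1 − 45} < 1, i.e. C(n, 10) < 4^{45 − 1} = 309485009821345068724781056.
Check values of n near the boundary:
  n = 2020: C(2020, 10) = 304832018578739931133653656; 304832018578739931133653656 < 309485009821345068724781056? YES
  n = 2021: C(2021, 10) = 306347841644770462864800616; 306347841644770462864800616 < 309485009821345068724781056? YES
  n = 2022: C(2022, 10) = 307870445231474093395937796; 307870445231474093395937796 < 309485009821345068724781056? YES
  n = 2023: C(2023, 10) = 309399856285778485315440716; 309399856285778485315440716 < 309485009821345068724781056? YES
  n = 2024: C(2024, 10) = 310936101848269937576192656; 310936101848269937576192656 < 309485009821345068724781056? NO
  n = 2025: C(2025, 10) = 312479209053472269772600560; 312479209053472269772600560 < 309485009821345068724781056? NO
The largest n with C(n, 10) < 309485009821345068724781056 is n = 2023 (where E[X] = 77349964071444621328860179/77371252455336267181195264 ≈ 0.99972). Hence R_4(10) > 2023, i.e. R_4(10) ≥ 2024.

Largest n = 2023; hence R_4(10) > 2023.


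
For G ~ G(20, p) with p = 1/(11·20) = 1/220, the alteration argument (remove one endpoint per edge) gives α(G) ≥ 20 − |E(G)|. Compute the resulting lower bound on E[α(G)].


E[|E(G)|] = C(20, 2)·p = 190 · (1/220) = 19/22.
E[α(G)] ≥ n − E[|E(G)|] = 20 − 19/22 = 421/22.
Numerically: ≈ 19.13636.
(This is only a lower bound; the true E[α(G)] may be larger.)

E[α(G)] ≥ 421/22 ≈ 19.13636.


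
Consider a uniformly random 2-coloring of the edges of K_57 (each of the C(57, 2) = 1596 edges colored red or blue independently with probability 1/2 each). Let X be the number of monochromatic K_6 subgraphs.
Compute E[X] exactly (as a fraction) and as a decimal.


Let X = Σ_S X_S over the C(57, 6) = 36288252 subsets S of size 6, where X_S = 1 if the K_6 on S is monochromatic.
For a fixed S, the K_6 on S has C(6, 2) = 15 edges. P[all 15 edges red] = (1/2)^15, and likewise for blue, so P[monochromatic] = 2·(1/2)^15 = 2^{1 − 15} = 1/16384.
Summing: E[X] = C(57, 6) · 2^{1 − 15} = 36288252 · 1/16384 = 9072063/4096.
Numerically: E[X] ≈ 2214.859.

E[X] = C(57,6)·2^(1−C(6,2)) = 9072063/4096 ≈ 2214.859.


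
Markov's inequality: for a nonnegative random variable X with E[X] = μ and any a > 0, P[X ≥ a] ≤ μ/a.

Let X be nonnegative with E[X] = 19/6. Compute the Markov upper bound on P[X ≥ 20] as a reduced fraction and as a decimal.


μ = E[X] = 19/6, a = 20.
Markov: P[X ≥ 20] ≤ μ/a = (19/6)/20 = 19/120.
Numerically: ≈ 0.158333.
(Since a = 20 > μ = 3.166667, the bound 19/120 is < 1 and informative.)

P[X ≥ 20] ≤ 19/120 ≈ 0.158333.


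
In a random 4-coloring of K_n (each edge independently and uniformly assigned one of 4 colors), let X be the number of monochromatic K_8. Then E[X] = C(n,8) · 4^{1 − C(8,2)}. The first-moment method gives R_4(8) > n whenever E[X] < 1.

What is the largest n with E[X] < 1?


We need C(n, 8) · 4^{1 − 28} < 1, i.e. C(n, 8) < 4^{28 − 1} = 18014398509481984.
Check values of n near the boundary:
  n = 405: C(405, 8) = 16745853821188050; 16745853821188050 < 18014398509481984? YES
  n = 406: C(406, 8) = 17082453897995850; 17082453897995850 < 18014398509481984? YES
  n = 407: C(407, 8) = 17424959239309050; 17424959239309050 < 18014398509481984? YES
  n = 408: C(408, 8) = 17773458424095231; 17773458424095231 < 18014398509481984? YES
  n = 409: C(409, 8) = 18128041135797879; 18128041135797879 < 18014398509481984? NO
The largest n with C(n, 8) < 18014398509481984 is n = 408 (where E[X] = 17773458424095231/18014398509481984 ≈ 0.986625). Hence R_4(8) > 408, i.e. R_4(8) ≥ 409.

Largest n = 408; hence R_4(8) > 408.


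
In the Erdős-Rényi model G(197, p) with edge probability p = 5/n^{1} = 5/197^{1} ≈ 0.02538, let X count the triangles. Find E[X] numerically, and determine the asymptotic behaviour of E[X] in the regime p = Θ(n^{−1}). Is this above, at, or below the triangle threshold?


Number of potential triangles: C(197, 3) = 1254890.
Each occurs with probability p³ ≈ (0.02538)³ ≈ 1.634976e-05.
By linearity: E[X] = C(197, 3)·p³ ≈ 1254890 · 1.634976e-05 ≈ 20.5171.
Here α = 1, so p = 5/n is exactly at the triangle threshold p ~ 1/n. Asymptotically E[X] → c³/6 = 5³/6 = 125/6 ≈ 20.8333, a bounded constant. In this regime the triangle count is asymptotically Poisson(c³/6).

E[X] ≈ 20.5171; in regime p = Θ(1/n^{1}) E[X] stays bounded (at the triangle threshold p ~ 1/n).


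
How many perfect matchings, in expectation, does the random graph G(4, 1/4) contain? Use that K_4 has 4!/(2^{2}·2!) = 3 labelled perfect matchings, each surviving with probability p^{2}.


K_4 has 4!/(2^{2}·2!) = 3 labelled perfect matchings.
For each such perfect matching H, let X_H = 1 if all 2 edges of H are present in G. Then P[X_H = 1] = p^{2} = (1/4)^{2} = 1/16.
Summing the indicators: E[X] = Σ_H E[X_H] = 3 · p^{2} = 3 · 1/16 = 3/16.
Numerically: E[X] ≈ 0.1875.

E[X] = 3 · (1/4)^{2} = 3/16 ≈ 0.1875.
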